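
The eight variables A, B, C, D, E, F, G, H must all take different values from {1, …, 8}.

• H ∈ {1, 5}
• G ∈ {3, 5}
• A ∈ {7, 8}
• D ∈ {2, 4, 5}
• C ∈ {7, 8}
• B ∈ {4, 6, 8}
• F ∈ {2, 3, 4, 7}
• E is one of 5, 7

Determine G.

The 8 variables together cover exactly {1, 2, 3, 4, 5, 6, 7, 8} — 8 values for 8 variables — and 1 appears only in H's list, so H = 1.
Among the 7 still-open variables, 6 fits only B (and all 7 values in {2, 3, 4, 5, 6, 7, 8} must be used), so B = 6.
A and C share exactly the 2 values {7, 8}; by pigeonhole those values go to them, so strike 7, 8 from E, F.
E must be 5 (only option left). Eliminate 5 elsewhere: D, G.
So G = 3.

3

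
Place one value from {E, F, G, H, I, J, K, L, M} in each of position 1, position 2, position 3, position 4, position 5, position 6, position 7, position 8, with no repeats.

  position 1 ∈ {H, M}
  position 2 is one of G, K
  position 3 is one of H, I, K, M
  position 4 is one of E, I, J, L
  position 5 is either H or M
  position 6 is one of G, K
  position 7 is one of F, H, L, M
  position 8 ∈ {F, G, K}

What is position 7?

L

position 1 and position 5 share exactly the 2 values {H, M}; by pigeonhole those values go to them, so strike H, M from position 3, position 7.
The 2 variables position 2 and position 6 are confined to {G, K}, which locks those values in; drop them from position 3, position 8.
position 3 has just one choice, so position 3 = I. Remove I from position 4.
position 8 must be F (only option left). Remove F from position 7.
So position 7 = L.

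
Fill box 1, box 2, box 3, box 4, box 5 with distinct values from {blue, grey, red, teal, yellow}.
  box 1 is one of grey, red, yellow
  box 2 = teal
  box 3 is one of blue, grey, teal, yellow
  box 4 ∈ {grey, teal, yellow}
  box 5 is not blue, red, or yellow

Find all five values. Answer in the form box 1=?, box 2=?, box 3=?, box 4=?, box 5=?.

box 1=red, box 2=teal, box 3=blue, box 4=yellow, box 5=grey

box 2 must be teal (only option left). So box 3, box 4, box 5 can't be teal.
That leaves box 5 = grey. Strike grey from box 1, box 3, box 4.
box 4 has just one choice, so box 4 = yellow. Eliminate yellow elsewhere: box 1, box 3.
box 1's domain is down to {red}, so box 1 = red.
That leaves box 3 = blue.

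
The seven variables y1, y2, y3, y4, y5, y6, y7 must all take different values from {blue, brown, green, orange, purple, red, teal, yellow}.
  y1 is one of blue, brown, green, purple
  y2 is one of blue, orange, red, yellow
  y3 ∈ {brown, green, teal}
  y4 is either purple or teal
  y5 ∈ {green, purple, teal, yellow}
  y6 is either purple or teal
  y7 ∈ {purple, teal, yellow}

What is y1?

The 2 variables y4 and y6 are confined to {purple, teal}, which locks those values in; drop them from y1, y3, y5, y7.
That leaves y7 = yellow. So y2, y5 can't be yellow.
y5's domain is down to {green}, so y5 = green. Strike green from y1, y3.
That leaves y3 = brown. Strike brown from y1.
So y1 = blue.

blue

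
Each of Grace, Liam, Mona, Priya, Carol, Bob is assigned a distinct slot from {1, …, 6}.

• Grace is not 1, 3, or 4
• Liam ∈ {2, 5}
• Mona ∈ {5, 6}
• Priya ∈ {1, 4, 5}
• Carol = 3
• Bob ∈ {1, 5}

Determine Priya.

Carol has just one choice, so Carol = 3.
The 5 still-open variables draw from only 5 values {1, 2, 4, 5, 6}, so each is used; only Priya can be 4, hence Priya = 4.

4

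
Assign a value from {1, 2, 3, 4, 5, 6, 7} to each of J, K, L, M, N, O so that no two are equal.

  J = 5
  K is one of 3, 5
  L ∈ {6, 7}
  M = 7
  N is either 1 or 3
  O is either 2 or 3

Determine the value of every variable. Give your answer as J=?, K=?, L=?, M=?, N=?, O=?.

J=5, K=3, L=6, M=7, N=1, O=2

J has just one choice, so J = 5. Eliminate 5 elsewhere: K.
K has just one choice, so K = 3. Eliminate 3 elsewhere: N, O.
M's domain is down to {7}, so M = 7. Eliminate 7 elsewhere: L.
N must be 1 (only option left).
O has just one choice, so O = 2.
L's domain is down to {6}, so L = 6.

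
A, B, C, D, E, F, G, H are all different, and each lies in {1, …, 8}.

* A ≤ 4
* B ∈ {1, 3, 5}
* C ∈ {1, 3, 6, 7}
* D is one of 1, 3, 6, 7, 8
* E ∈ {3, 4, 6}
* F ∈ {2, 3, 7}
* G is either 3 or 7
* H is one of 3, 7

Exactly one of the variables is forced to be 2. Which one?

F

Among the 8 variables, 5 fits only B (and all 8 values in {1, 2, 3, 4, 5, 6, 7, 8} must be used), so B = 5.
The 7 still-open variables draw from only 7 values {1, 2, 3, 4, 6, 7, 8}, so each is used; only D can be 8, hence D = 8.
G and H share exactly the 2 values {3, 7}; by pigeonhole those values go to them, so strike 3, 7 from A, C, E, F.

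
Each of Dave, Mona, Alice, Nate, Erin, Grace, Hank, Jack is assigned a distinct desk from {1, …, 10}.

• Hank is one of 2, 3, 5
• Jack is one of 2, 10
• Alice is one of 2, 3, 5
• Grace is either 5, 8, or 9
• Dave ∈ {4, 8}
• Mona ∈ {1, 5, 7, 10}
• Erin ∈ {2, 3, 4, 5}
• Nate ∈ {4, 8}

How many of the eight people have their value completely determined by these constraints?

2

Dave and Nate between them cover only {4, 8} — a naked pair. Remove those values from Erin, Grace.
The 3 variables Alice, Erin, Hank are confined to {2, 3, 5}, which locks those values in; drop them from Mona, Grace, Jack.
Grace must be 9 (only option left).
That leaves Jack = 10. Eliminate 10 elsewhere: Mona.
Determined: Grace=9, Jack=10. The other people each still have more than one consistent value. That makes 2.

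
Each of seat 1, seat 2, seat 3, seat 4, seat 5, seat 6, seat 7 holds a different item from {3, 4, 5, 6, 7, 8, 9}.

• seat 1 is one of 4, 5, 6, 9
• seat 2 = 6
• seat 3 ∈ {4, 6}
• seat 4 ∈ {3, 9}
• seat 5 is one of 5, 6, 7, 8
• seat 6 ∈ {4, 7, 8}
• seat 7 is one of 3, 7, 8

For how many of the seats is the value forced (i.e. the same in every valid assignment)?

seat 2 must be 6 (only option left). Eliminate 6 elsewhere: seat 1, seat 3, seat 5.
seat 3 must be 4 (only option left). Remove 4 from seat 1, seat 6.
Determined: seat 2=6, seat 3=4. The other seats each still have more than one consistent value. That makes 2.

2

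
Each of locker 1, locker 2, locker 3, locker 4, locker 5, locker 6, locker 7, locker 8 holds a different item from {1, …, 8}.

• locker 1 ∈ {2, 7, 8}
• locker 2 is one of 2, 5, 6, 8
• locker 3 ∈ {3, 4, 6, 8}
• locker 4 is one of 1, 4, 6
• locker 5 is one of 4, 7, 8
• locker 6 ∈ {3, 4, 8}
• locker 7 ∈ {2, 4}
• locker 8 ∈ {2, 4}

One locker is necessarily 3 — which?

locker 6

The 8 variables together cover exactly {1, 2, 3, 4, 5, 6, 7, 8} — 8 values for 8 variables — and 1 appears only in locker 4's list, so locker 4 = 1.
Among the 7 still-open variables, 5 fits only locker 2 (and all 7 values in {2, 3, 4, 5, 6, 7, 8} must be used), so locker 2 = 5.
Among the 6 still-open variables, 6 fits only locker 3 (and all 6 values in {2, 3, 4, 6, 7, 8} must be used), so locker 3 = 6.
The 5 still-open variables together cover exactly {2, 3, 4, 7, 8} — 5 values for 5 variables — and 3 appears only in locker 6's list, so locker 6 = 3.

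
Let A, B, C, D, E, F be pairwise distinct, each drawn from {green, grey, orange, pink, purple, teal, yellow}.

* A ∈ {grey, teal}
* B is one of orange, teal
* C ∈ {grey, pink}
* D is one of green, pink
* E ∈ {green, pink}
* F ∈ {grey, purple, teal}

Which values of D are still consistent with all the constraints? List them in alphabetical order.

Among the 6 variables, orange fits only B (and all 6 values in {green, grey, orange, pink, purple, teal} must be used), so B = orange.
The 5 still-open variables together cover exactly {green, grey, pink, purple, teal} — 5 values for 5 variables — and purple appears only in F's list, so F = purple.
The 4 still-open variables draw from only 4 values {green, grey, pink, teal}, so each is used; only A can be teal, hence A = teal.
Among the 3 still-open variables, grey fits only C (and all 3 values in {green, grey, pink} must be used), so C = grey.
No further eliminations apply; D can still be any of green, pink.

green, pink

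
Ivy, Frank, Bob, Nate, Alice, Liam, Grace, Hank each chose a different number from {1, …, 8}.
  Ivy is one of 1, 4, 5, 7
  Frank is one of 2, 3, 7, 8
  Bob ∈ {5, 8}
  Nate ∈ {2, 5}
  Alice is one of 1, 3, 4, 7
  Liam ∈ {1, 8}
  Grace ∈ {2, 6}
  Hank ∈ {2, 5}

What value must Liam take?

1

The 8 variables together cover exactly {1, 2, 3, 4, 5, 6, 7, 8} — 8 values for 8 variables — and 6 appears only in Grace's list, so Grace = 6.
Nate and Hank share exactly the 2 values {2, 5}; by pigeonhole those values go to them, so strike 2, 5 from Ivy, Frank, Bob.
Bob must be 8 (only option left). So Frank, Liam can't be 8.
So Liam = 1.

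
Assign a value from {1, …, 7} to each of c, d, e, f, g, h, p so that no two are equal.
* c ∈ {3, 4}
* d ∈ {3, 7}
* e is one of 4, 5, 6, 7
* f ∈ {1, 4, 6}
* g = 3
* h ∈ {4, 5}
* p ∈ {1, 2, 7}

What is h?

5

g must be 3 (only option left). Eliminate 3 elsewhere: c, d.
c must be 4 (only option left). So e, f, h can't be 4.
So h = 5.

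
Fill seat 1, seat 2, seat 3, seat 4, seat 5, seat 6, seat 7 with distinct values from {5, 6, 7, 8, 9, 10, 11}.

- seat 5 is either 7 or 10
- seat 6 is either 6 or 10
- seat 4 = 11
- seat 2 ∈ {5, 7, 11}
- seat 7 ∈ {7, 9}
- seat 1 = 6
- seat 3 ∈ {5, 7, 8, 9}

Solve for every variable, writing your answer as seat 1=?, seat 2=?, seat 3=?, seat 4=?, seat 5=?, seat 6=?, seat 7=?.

seat 1=6, seat 2=5, seat 3=8, seat 4=11, seat 5=7, seat 6=10, seat 7=9

seat 1's domain is down to {6}, so seat 1 = 6. Strike 6 from seat 6.
seat 4 must be 11 (only option left). Eliminate 11 elsewhere: seat 2.
That leaves seat 6 = 10. Strike 10 from seat 5.
seat 5's domain is down to {7}, so seat 5 = 7. Strike 7 from seat 2, seat 3, seat 7.
That leaves seat 7 = 9. So seat 3 can't be 9.
seat 2's domain is down to {5}, so seat 2 = 5. So seat 3 can't be 5.
seat 3's domain is down to {8}, so seat 3 = 8.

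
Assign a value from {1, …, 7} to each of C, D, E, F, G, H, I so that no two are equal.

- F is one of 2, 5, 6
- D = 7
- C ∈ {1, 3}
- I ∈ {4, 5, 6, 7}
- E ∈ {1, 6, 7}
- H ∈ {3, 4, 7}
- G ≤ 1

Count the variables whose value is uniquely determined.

7

D's domain is down to {7}, so D = 7. So E, H, I can't be 7.
G's domain is down to {1}, so G = 1. Remove 1 from C, E.
C has just one choice, so C = 3. Strike 3 from H.
E has just one choice, so E = 6. Remove 6 from F, I.
H must be 4 (only option left). Strike 4 from I.
I has just one choice, so I = 5. So F can't be 5.
F must be 2 (only option left).
Every variable is fixed: C=3, D=7, E=6, F=2, G=1, H=4, I=5. That makes 7.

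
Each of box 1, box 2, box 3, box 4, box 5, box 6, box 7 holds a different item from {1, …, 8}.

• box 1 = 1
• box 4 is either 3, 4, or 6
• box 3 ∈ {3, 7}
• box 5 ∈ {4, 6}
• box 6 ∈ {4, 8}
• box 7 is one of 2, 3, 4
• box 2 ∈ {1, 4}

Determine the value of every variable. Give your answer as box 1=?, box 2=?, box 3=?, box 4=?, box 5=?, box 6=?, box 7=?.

box 1=1, box 2=4, box 3=7, box 4=3, box 5=6, box 6=8, box 7=2

box 1 must be 1 (only option left). Strike 1 from box 2.
box 2 has just one choice, so box 2 = 4. Remove 4 from box 4, box 5, box 6, box 7.
That leaves box 5 = 6. So box 4 can't be 6.
That leaves box 6 = 8.
box 4 has just one choice, so box 4 = 3. Eliminate 3 elsewhere: box 3, box 7.
box 7 must be 2 (only option left).
box 3's domain is down to {7}, so box 3 = 7.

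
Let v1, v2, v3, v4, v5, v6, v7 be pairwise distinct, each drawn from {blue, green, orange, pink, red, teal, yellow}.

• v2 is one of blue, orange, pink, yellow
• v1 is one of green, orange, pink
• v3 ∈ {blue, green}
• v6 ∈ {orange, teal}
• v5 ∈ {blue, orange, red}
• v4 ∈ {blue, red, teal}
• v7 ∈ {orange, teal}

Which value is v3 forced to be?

The 7 variables draw from only 7 values {blue, green, orange, pink, red, teal, yellow}, so each is used; only v2 can be yellow, hence v2 = yellow.
The 6 still-open variables together cover exactly {blue, green, orange, pink, red, teal} — 6 values for 6 variables — and pink appears only in v1's list, so v1 = pink.
Among the 5 still-open variables, green fits only v3 (and all 5 values in {blue, green, orange, red, teal} must be used), so v3 = green.

green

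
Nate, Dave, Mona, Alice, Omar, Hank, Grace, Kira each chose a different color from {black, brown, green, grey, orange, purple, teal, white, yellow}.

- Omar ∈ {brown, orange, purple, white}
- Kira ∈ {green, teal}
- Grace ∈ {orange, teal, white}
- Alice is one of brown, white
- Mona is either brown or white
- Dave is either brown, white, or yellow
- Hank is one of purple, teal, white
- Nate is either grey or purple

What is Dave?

yellow

The 8 variables draw from only 8 values {brown, green, grey, orange, purple, teal, white, yellow}, so each is used; only Kira can be green, hence Kira = green.
The 7 still-open variables draw from only 7 values {brown, grey, orange, purple, teal, white, yellow}, so each is used; only Nate can be grey, hence Nate = grey.
Among the 6 still-open variables, yellow fits only Dave (and all 6 values in {brown, orange, purple, teal, white, yellow} must be used), so Dave = yellow.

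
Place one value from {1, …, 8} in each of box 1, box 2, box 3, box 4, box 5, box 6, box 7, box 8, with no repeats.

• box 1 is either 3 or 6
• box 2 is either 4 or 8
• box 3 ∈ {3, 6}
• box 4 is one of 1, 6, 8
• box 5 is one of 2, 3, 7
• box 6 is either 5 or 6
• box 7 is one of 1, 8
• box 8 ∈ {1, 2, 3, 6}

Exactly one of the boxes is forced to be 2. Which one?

box 8

The 8 variables together cover exactly {1, 2, 3, 4, 5, 6, 7, 8} — 8 values for 8 variables — and 4 appears only in box 2's list, so box 2 = 4.
Among the 7 still-open variables, 5 fits only box 6 (and all 7 values in {1, 2, 3, 5, 6, 7, 8} must be used), so box 6 = 5.
The 6 still-open variables together cover exactly {1, 2, 3, 6, 7, 8} — 6 values for 6 variables — and 7 appears only in box 5's list, so box 5 = 7.
The 5 still-open variables draw from only 5 values {1, 2, 3, 6, 8}, so each is used; only box 8 can be 2, hence box 8 = 2.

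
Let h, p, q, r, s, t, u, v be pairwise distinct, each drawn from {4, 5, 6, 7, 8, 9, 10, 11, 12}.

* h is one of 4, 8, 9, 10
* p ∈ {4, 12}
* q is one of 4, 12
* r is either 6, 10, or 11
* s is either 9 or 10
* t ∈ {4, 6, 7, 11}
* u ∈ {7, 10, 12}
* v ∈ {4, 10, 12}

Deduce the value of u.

7

The 8 variables draw from only 8 values {4, 6, 7, 8, 9, 10, 11, 12}, so each is used; only h can be 8, hence h = 8.
Among the 7 still-open variables, 9 fits only s (and all 7 values in {4, 6, 7, 9, 10, 11, 12} must be used), so s = 9.
p and q share exactly the 2 values {4, 12}; by pigeonhole those values go to them, so strike 4, 12 from t, u, v.
That leaves v = 10. So r, u can't be 10.
So u = 7.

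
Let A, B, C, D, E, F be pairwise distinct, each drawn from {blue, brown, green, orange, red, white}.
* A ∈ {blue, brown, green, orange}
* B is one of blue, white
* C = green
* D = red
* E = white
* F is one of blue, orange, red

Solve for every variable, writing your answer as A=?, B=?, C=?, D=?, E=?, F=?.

A=brown, B=blue, C=green, D=red, E=white, F=orange

C must be green (only option left). So A can't be green.
That leaves D = red. Strike red from F.
That leaves E = white. Strike white from B.
B must be blue (only option left). Eliminate blue elsewhere: A, F.
F's domain is down to {orange}, so F = orange. Remove orange from A.
A has just one choice, so A = brown.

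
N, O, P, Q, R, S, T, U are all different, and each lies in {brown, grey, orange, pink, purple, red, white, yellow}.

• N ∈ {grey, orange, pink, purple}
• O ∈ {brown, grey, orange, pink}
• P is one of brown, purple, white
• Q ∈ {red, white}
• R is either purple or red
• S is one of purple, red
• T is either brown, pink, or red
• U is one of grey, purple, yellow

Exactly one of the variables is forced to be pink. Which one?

The 8 variables together cover exactly {brown, grey, orange, pink, purple, red, white, yellow} — 8 values for 8 variables — and yellow appears only in U's list, so U = yellow.
The 2 variables R and S are confined to {purple, red}, which locks those values in; drop them from N, P, Q, T.
Q's domain is down to {white}, so Q = white. Strike white from P.
P's domain is down to {brown}, so P = brown. Strike brown from O, T.
So pink goes to T.

T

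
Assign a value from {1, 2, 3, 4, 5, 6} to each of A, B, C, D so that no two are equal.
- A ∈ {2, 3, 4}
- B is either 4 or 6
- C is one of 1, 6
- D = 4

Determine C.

1

D has just one choice, so D = 4. So A, B can't be 4.
B's domain is down to {6}, so B = 6. So C can't be 6.
So C = 1.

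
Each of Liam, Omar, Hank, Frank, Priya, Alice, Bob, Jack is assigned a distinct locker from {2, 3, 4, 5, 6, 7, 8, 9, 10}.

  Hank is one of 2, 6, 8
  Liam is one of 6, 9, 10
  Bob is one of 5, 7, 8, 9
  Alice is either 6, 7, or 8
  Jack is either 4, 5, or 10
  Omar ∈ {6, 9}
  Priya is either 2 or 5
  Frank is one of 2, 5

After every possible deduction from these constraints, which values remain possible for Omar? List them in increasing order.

6, 9

The 8 variables together cover exactly {2, 4, 5, 6, 7, 8, 9, 10} — 8 values for 8 variables — and 4 appears only in Jack's list, so Jack = 4.
The 7 still-open variables together cover exactly {2, 5, 6, 7, 8, 9, 10} — 7 values for 7 variables — and 10 appears only in Liam's list, so Liam = 10.
Frank and Priya share exactly the 2 values {2, 5}; by pigeonhole those values go to them, so strike 2, 5 from Hank, Bob.
No further eliminations apply; Omar can still be any of 6, 9.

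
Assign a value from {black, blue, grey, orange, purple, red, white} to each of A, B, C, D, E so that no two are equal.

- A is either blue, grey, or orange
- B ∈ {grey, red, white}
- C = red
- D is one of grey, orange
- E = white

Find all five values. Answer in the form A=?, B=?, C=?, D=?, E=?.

A=blue, B=grey, C=red, D=orange, E=white

C has just one choice, so C = red. Remove red from B.
E must be white (only option left). Strike white from B.
That leaves B = grey. So A, D can't be grey.
D has just one choice, so D = orange. Eliminate orange elsewhere: A.
A must be blue (only option left).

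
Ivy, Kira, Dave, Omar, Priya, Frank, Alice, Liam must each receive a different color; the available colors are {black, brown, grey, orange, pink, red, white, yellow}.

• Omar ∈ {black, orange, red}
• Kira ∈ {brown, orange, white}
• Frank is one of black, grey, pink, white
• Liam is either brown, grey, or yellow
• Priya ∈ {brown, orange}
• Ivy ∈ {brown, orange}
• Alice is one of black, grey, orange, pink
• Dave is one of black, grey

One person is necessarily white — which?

The 8 variables draw from only 8 values {black, brown, grey, orange, pink, red, white, yellow}, so each is used; only Omar can be red, hence Omar = red.
The 7 still-open variables draw from only 7 values {black, brown, grey, orange, pink, white, yellow}, so each is used; only Liam can be yellow, hence Liam = yellow.
Ivy and Priya between them cover only {brown, orange} — a naked pair. Remove those values from Kira, Alice.
So white goes to Kira.

Kira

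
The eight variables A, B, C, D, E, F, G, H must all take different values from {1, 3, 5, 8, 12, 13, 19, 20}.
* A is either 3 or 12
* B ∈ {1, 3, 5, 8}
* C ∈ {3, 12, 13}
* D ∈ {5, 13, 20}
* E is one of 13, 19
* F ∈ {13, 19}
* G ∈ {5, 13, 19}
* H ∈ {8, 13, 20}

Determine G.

5

The 8 variables draw from only 8 values {1, 3, 5, 8, 12, 13, 19, 20}, so each is used; only B can be 1, hence B = 1.
The 7 still-open variables draw from only 7 values {3, 5, 8, 12, 13, 19, 20}, so each is used; only H can be 8, hence H = 8.
The 6 still-open variables together cover exactly {3, 5, 12, 13, 19, 20} — 6 values for 6 variables — and 20 appears only in D's list, so D = 20.
The 5 still-open variables draw from only 5 values {3, 5, 12, 13, 19}, so each is used; only G can be 5, hence G = 5.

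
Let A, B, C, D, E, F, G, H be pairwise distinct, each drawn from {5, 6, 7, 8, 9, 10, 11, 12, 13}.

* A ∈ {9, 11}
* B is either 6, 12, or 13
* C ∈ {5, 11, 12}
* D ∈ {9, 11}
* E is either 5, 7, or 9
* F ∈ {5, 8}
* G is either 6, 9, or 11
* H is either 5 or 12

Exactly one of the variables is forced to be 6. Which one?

G

The 8 variables draw from only 8 values {5, 6, 7, 8, 9, 11, 12, 13}, so each is used; only E can be 7, hence E = 7.
The 7 still-open variables together cover exactly {5, 6, 8, 9, 11, 12, 13} — 7 values for 7 variables — and 8 appears only in F's list, so F = 8.
The 6 still-open variables draw from only 6 values {5, 6, 9, 11, 12, 13}, so each is used; only B can be 13, hence B = 13.
The 5 still-open variables draw from only 5 values {5, 6, 9, 11, 12}, so each is used; only G can be 6, hence G = 6.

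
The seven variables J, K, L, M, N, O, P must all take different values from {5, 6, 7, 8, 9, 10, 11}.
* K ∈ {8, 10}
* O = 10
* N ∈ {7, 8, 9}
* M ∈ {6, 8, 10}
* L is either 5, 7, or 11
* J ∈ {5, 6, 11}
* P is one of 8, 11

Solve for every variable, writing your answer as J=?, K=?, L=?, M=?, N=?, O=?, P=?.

O must be 10 (only option left). So K, M can't be 10.
K's domain is down to {8}, so K = 8. Strike 8 from M, N, P.
M's domain is down to {6}, so M = 6. Strike 6 from J.
P has just one choice, so P = 11. So J, L can't be 11.
That leaves J = 5. Eliminate 5 elsewhere: L.
L has just one choice, so L = 7. So N can't be 7.
N's domain is down to {9}, so N = 9.

J=5, K=8, L=7, M=6, N=9, O=10, P=11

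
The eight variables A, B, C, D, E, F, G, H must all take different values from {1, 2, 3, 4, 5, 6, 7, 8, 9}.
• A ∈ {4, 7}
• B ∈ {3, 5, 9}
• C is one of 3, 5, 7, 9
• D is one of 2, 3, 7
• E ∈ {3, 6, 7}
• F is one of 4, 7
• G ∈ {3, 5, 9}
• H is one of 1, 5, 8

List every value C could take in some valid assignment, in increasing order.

3, 5, 9

The 2 variables A and F are confined to {4, 7}, which locks those values in; drop them from C, D, E.
The 3 variables B, C, G are confined to {3, 5, 9}, which locks those values in; drop them from D, E, H.
D must be 2 (only option left).
That leaves E = 6.
No further eliminations apply; C can still be any of 3, 5, 9.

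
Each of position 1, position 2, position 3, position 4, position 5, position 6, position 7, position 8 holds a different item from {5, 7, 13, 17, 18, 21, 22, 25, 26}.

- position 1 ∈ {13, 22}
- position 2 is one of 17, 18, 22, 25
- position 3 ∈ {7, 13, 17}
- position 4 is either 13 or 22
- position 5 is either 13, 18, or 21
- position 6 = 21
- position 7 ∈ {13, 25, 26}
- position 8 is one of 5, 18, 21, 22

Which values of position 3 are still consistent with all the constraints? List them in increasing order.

position 6 must be 21 (only option left). Remove 21 from position 5, position 8.
The 2 variables position 1 and position 4 are confined to {13, 22}, which locks those values in; drop them from position 2, position 3, position 5, position 7, position 8.
position 5 must be 18 (only option left). Strike 18 from position 2, position 8.
position 8 has just one choice, so position 8 = 5.
No further eliminations apply; position 3 can still be any of 7, 17.

7, 17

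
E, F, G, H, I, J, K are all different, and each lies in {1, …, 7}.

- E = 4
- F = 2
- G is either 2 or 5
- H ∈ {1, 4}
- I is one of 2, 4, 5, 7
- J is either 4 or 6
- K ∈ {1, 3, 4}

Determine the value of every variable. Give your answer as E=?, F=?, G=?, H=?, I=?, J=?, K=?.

E has just one choice, so E = 4. So H, I, J, K can't be 4.
F has just one choice, so F = 2. So G, I can't be 2.
That leaves G = 5. Strike 5 from I.
H has just one choice, so H = 1. Strike 1 from K.
I has just one choice, so I = 7.
That leaves J = 6.
K has just one choice, so K = 3.

E=4, F=2, G=5, H=1, I=7, J=6, K=3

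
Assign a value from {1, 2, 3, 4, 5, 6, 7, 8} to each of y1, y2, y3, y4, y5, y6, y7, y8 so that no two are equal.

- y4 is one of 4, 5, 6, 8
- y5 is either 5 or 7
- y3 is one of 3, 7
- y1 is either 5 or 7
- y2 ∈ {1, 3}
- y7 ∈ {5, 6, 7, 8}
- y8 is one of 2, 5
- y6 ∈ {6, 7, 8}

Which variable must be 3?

y3

Among the 8 variables, 1 fits only y2 (and all 8 values in {1, 2, 3, 4, 5, 6, 7, 8} must be used), so y2 = 1.
The 7 still-open variables together cover exactly {2, 3, 4, 5, 6, 7, 8} — 7 values for 7 variables — and 2 appears only in y8's list, so y8 = 2.
The 6 still-open variables together cover exactly {3, 4, 5, 6, 7, 8} — 6 values for 6 variables — and 3 appears only in y3's list, so y3 = 3.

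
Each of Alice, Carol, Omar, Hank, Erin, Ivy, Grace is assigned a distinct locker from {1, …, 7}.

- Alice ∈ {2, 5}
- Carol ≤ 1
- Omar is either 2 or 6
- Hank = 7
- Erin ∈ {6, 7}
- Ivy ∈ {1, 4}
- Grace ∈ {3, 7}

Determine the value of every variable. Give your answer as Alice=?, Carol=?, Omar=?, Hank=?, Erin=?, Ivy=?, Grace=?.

Carol's domain is down to {1}, so Carol = 1. Remove 1 from Ivy.
Hank must be 7 (only option left). So Erin, Grace can't be 7.
That leaves Erin = 6. Eliminate 6 elsewhere: Omar.
Ivy's domain is down to {4}, so Ivy = 4.
That leaves Grace = 3.
That leaves Omar = 2. So Alice can't be 2.
Alice has just one choice, so Alice = 5.

Alice=5, Carol=1, Omar=2, Hank=7, Erin=6, Ivy=4, Grace=3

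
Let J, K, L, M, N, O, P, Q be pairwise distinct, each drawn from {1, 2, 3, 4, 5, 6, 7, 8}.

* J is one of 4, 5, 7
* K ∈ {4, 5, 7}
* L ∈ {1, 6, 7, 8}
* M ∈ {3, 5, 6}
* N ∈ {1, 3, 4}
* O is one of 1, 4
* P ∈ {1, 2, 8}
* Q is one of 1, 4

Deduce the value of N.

3

Among the 8 variables, 2 fits only P (and all 8 values in {1, 2, 3, 4, 5, 6, 7, 8} must be used), so P = 2.
Among the 7 still-open variables, 8 fits only L (and all 7 values in {1, 3, 4, 5, 6, 7, 8} must be used), so L = 8.
Among the 6 still-open variables, 6 fits only M (and all 6 values in {1, 3, 4, 5, 6, 7} must be used), so M = 6.
The 5 still-open variables draw from only 5 values {1, 3, 4, 5, 7}, so each is used; only N can be 3, hence N = 3.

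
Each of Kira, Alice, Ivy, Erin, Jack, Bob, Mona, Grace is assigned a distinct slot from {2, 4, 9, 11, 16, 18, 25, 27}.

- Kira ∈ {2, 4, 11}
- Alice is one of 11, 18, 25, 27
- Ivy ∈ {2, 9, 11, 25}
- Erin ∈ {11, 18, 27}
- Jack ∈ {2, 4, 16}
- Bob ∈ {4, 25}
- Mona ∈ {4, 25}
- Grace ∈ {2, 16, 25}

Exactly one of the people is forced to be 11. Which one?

Among the 8 variables, 9 fits only Ivy (and all 8 values in {2, 4, 9, 11, 16, 18, 25, 27} must be used), so Ivy = 9.
The 2 variables Bob and Mona are confined to {4, 25}, which locks those values in; drop them from Kira, Alice, Jack, Grace.
Jack and Grace share exactly the 2 values {2, 16}; by pigeonhole those values go to them, so strike 2, 16 from Kira.
So 11 goes to Kira.

Kira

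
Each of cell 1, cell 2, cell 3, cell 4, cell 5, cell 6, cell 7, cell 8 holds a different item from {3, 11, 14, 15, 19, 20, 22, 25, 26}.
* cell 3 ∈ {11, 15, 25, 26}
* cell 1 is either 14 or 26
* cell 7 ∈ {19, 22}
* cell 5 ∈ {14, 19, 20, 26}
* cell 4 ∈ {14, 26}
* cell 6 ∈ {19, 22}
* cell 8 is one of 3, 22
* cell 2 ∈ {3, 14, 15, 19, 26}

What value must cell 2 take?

cell 1 and cell 4 share exactly the 2 values {14, 26}; by pigeonhole those values go to them, so strike 14, 26 from cell 2, cell 3, cell 5.
The 2 variables cell 6 and cell 7 are confined to {19, 22}, which locks those values in; drop them from cell 2, cell 5, cell 8.
cell 5's domain is down to {20}, so cell 5 = 20.
cell 8's domain is down to {3}, so cell 8 = 3. Strike 3 from cell 2.
So cell 2 = 15.

15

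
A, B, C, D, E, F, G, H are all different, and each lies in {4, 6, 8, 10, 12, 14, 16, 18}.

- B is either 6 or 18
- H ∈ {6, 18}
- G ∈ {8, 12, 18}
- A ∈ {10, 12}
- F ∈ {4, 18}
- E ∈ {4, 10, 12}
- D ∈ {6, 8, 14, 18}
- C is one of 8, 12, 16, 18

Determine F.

4

The 8 variables together cover exactly {4, 6, 8, 10, 12, 14, 16, 18} — 8 values for 8 variables — and 14 appears only in D's list, so D = 14.
The 7 still-open variables together cover exactly {4, 6, 8, 10, 12, 16, 18} — 7 values for 7 variables — and 16 appears only in C's list, so C = 16.
The 6 still-open variables together cover exactly {4, 6, 8, 10, 12, 18} — 6 values for 6 variables — and 8 appears only in G's list, so G = 8.
B and H between them cover only {6, 18} — a naked pair. Remove those values from F.
So F = 4.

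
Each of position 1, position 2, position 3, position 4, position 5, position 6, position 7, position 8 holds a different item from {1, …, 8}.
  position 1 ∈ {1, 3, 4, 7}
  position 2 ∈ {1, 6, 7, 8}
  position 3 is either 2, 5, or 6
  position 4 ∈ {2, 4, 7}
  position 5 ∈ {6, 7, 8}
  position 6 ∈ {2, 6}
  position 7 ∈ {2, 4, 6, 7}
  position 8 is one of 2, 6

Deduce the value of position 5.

Among the 8 variables, 3 fits only position 1 (and all 8 values in {1, 2, 3, 4, 5, 6, 7, 8} must be used), so position 1 = 3.
The 7 still-open variables draw from only 7 values {1, 2, 4, 5, 6, 7, 8}, so each is used; only position 2 can be 1, hence position 2 = 1.
The 6 still-open variables draw from only 6 values {2, 4, 5, 6, 7, 8}, so each is used; only position 3 can be 5, hence position 3 = 5.
The 5 still-open variables together cover exactly {2, 4, 6, 7, 8} — 5 values for 5 variables — and 8 appears only in position 5's list, so position 5 = 8.

8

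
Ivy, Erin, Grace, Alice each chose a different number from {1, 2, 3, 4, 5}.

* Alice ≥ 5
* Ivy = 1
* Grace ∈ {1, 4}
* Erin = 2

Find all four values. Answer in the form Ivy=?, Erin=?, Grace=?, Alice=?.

Ivy=1, Erin=2, Grace=4, Alice=5

Ivy has just one choice, so Ivy = 1. Eliminate 1 elsewhere: Grace.
Erin has just one choice, so Erin = 2.
Grace must be 4 (only option left).
Alice must be 5 (only option left).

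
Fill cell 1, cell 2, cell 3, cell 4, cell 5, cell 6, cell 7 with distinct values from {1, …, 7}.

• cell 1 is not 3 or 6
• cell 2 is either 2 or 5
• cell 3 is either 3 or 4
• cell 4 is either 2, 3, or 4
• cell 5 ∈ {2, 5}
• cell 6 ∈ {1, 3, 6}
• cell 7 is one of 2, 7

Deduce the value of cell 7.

7

The 7 variables draw from only 7 values {1, 2, 3, 4, 5, 6, 7}, so each is used; only cell 6 can be 6, hence cell 6 = 6.
Among the 6 still-open variables, 1 fits only cell 1 (and all 6 values in {1, 2, 3, 4, 5, 7} must be used), so cell 1 = 1.
The 5 still-open variables draw from only 5 values {2, 3, 4, 5, 7}, so each is used; only cell 7 can be 7, hence cell 7 = 7.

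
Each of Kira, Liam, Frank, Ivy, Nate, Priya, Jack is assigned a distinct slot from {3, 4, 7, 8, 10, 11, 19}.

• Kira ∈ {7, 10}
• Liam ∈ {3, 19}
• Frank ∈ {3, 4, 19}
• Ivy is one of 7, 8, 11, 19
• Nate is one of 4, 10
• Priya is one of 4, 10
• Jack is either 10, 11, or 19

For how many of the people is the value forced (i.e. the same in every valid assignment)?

3

Among the 7 variables, 8 fits only Ivy (and all 7 values in {3, 4, 7, 8, 10, 11, 19} must be used), so Ivy = 8.
Among the 6 still-open variables, 7 fits only Kira (and all 6 values in {3, 4, 7, 10, 11, 19} must be used), so Kira = 7.
The 5 still-open variables together cover exactly {3, 4, 10, 11, 19} — 5 values for 5 variables — and 11 appears only in Jack's list, so Jack = 11.
The 2 variables Nate and Priya are confined to {4, 10}, which locks those values in; drop them from Frank.
Determined: Kira=7, Ivy=8, Jack=11. The other people each still have more than one consistent value. That makes 3.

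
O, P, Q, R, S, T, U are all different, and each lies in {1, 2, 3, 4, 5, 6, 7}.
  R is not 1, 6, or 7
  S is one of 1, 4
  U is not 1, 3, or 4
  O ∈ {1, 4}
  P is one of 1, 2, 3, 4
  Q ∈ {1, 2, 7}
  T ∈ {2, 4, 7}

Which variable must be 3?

P

The 7 variables draw from only 7 values {1, 2, 3, 4, 5, 6, 7}, so each is used; only U can be 6, hence U = 6.
The 6 still-open variables draw from only 6 values {1, 2, 3, 4, 5, 7}, so each is used; only R can be 5, hence R = 5.
Among the 5 still-open variables, 3 fits only P (and all 5 values in {1, 2, 3, 4, 7} must be used), so P = 3.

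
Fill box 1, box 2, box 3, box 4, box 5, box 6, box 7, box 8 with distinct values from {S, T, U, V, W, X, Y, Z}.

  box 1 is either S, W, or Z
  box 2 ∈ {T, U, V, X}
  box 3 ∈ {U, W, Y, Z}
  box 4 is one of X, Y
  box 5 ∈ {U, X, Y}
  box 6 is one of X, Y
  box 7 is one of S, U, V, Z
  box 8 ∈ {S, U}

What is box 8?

The 8 variables draw from only 8 values {S, T, U, V, W, X, Y, Z}, so each is used; only box 2 can be T, hence box 2 = T.
The 7 still-open variables together cover exactly {S, U, V, W, X, Y, Z} — 7 values for 7 variables — and V appears only in box 7's list, so box 7 = V.
The 2 variables box 4 and box 6 are confined to {X, Y}, which locks those values in; drop them from box 3, box 5.
That leaves box 5 = U. So box 3, box 8 can't be U.
So box 8 = S.

S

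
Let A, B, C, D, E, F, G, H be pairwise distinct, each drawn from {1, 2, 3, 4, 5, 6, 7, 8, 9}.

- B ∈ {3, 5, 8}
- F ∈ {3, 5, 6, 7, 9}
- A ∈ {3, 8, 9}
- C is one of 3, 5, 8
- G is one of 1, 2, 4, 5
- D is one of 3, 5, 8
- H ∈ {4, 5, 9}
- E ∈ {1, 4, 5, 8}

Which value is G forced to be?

2

The 3 variables B, C, D are confined to {3, 5, 8}, which locks those values in; drop them from A, E, F, G, H.
That leaves A = 9. Remove 9 from F, H.
H's domain is down to {4}, so H = 4. So E, G can't be 4.
That leaves E = 1. Strike 1 from G.
So G = 2.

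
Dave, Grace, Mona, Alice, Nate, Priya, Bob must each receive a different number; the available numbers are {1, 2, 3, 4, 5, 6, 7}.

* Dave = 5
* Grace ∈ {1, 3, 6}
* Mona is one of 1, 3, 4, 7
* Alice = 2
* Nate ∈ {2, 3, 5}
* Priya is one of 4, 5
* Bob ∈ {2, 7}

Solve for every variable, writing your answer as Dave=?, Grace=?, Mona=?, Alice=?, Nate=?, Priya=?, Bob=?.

Dave must be 5 (only option left). Remove 5 from Nate, Priya.
Alice's domain is down to {2}, so Alice = 2. So Nate, Bob can't be 2.
Nate's domain is down to {3}, so Nate = 3. Eliminate 3 elsewhere: Grace, Mona.
Priya must be 4 (only option left). Strike 4 from Mona.
Bob must be 7 (only option left). Remove 7 from Mona.
That leaves Mona = 1. Strike 1 from Grace.
Grace must be 6 (only option left).

Dave=5, Grace=6, Mona=1, Alice=2, Nate=3, Priya=4, Bob=7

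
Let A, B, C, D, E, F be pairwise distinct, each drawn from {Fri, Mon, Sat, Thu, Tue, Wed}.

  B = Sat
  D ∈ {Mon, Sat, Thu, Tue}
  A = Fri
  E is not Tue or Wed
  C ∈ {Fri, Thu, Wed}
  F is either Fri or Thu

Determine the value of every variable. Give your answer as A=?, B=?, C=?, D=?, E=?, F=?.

A=Fri, B=Sat, C=Wed, D=Tue, E=Mon, F=Thu

A must be Fri (only option left). Eliminate Fri elsewhere: C, E, F.
B must be Sat (only option left). Remove Sat from D, E.
F's domain is down to {Thu}, so F = Thu. So C, D, E can't be Thu.
C has just one choice, so C = Wed.
E's domain is down to {Mon}, so E = Mon. Eliminate Mon elsewhere: D.
D must be Tue (only option left).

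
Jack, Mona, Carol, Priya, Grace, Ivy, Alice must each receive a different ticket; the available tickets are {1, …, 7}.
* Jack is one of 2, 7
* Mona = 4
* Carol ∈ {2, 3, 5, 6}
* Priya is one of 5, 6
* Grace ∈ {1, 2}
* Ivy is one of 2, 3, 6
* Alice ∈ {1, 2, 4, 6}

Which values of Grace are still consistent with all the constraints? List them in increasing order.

1, 2

Mona's domain is down to {4}, so Mona = 4. So Alice can't be 4.
The 6 still-open variables together cover exactly {1, 2, 3, 5, 6, 7} — 6 values for 6 variables — and 7 appears only in Jack's list, so Jack = 7.
No further eliminations apply; Grace can still be any of 1, 2.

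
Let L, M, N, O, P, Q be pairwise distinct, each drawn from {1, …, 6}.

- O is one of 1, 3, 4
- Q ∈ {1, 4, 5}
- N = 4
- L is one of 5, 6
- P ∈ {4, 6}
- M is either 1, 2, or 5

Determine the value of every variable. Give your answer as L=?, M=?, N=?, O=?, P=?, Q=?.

L=5, M=2, N=4, O=3, P=6, Q=1

N has just one choice, so N = 4. So O, P, Q can't be 4.
P must be 6 (only option left). Strike 6 from L.
L's domain is down to {5}, so L = 5. So M, Q can't be 5.
Q must be 1 (only option left). Remove 1 from M, O.
That leaves M = 2.
That leaves O = 3.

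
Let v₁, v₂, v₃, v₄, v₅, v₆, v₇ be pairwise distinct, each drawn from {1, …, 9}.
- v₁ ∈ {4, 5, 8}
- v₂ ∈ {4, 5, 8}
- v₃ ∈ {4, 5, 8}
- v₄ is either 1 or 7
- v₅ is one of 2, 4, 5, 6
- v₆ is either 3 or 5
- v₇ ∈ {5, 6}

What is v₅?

The 3 variables v₁, v₂, v₃ are confined to {4, 5, 8}, which locks those values in; drop them from v₅, v₆, v₇.
v₆'s domain is down to {3}, so v₆ = 3.
That leaves v₇ = 6. So v₅ can't be 6.
So v₅ = 2.

2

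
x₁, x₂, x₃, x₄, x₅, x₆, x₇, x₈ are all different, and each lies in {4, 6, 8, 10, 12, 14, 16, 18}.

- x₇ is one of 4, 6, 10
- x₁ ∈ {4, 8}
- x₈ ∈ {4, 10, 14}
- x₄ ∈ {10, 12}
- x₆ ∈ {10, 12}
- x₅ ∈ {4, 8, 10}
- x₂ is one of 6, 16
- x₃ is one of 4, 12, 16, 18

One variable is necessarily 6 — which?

x₇

The 8 variables together cover exactly {4, 6, 8, 10, 12, 14, 16, 18} — 8 values for 8 variables — and 14 appears only in x₈'s list, so x₈ = 14.
The 7 still-open variables together cover exactly {4, 6, 8, 10, 12, 16, 18} — 7 values for 7 variables — and 18 appears only in x₃'s list, so x₃ = 18.
Among the 6 still-open variables, 16 fits only x₂ (and all 6 values in {4, 6, 8, 10, 12, 16} must be used), so x₂ = 16.
The 5 still-open variables together cover exactly {4, 6, 8, 10, 12} — 5 values for 5 variables — and 6 appears only in x₇'s list, so x₇ = 6.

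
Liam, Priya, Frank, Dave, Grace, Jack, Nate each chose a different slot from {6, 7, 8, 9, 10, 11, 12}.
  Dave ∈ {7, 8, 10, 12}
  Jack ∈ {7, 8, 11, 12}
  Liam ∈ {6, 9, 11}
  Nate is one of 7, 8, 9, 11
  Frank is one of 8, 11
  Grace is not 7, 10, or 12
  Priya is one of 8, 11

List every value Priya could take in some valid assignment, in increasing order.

8, 11

Among the 7 variables, 10 fits only Dave (and all 7 values in {6, 7, 8, 9, 10, 11, 12} must be used), so Dave = 10.
The 6 still-open variables together cover exactly {6, 7, 8, 9, 11, 12} — 6 values for 6 variables — and 12 appears only in Jack's list, so Jack = 12.
The 5 still-open variables together cover exactly {6, 7, 8, 9, 11} — 5 values for 5 variables — and 7 appears only in Nate's list, so Nate = 7.
Priya and Frank between them cover only {8, 11} — a naked pair. Remove those values from Liam, Grace.
No further eliminations apply; Priya can still be any of 8, 11.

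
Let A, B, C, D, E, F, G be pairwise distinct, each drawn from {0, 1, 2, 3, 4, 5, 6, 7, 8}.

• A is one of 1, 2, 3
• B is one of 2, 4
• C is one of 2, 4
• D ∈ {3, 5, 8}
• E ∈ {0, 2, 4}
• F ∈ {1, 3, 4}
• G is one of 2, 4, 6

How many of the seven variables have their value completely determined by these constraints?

2

The 2 variables B and C are confined to {2, 4}, which locks those values in; drop them from A, E, F, G.
E must be 0 (only option left).
G must be 6 (only option left).
A and F share exactly the 2 values {1, 3}; by pigeonhole those values go to them, so strike 1, 3 from D.
Determined: E=0, G=6. The other variables each still have more than one consistent value. That makes 2.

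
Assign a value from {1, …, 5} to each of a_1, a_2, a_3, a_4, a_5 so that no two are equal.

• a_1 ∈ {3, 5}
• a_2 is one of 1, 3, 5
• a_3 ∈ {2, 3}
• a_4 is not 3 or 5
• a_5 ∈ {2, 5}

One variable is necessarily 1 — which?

a_2

The 5 variables draw from only 5 values {1, 2, 3, 4, 5}, so each is used; only a_4 can be 4, hence a_4 = 4.
Among the 4 still-open variables, 1 fits only a_2 (and all 4 values in {1, 2, 3, 5} must be used), so a_2 = 1.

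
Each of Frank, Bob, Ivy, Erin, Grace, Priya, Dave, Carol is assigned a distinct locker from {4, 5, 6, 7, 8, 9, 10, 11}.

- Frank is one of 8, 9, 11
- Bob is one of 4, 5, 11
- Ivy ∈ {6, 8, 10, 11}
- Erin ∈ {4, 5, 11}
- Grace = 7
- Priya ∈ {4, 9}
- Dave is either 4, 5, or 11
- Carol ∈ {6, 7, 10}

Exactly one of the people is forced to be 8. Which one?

Grace must be 7 (only option left). Strike 7 from Carol.
Bob, Erin, Dave share exactly the 3 values {4, 5, 11}; by pigeonhole those values go to them, so strike 4, 5, 11 from Frank, Ivy, Priya.
Priya must be 9 (only option left). Eliminate 9 elsewhere: Frank.
So 8 goes to Frank.

Frank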